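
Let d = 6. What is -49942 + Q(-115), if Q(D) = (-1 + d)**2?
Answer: -49917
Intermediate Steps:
Q(D) = 25 (Q(D) = (-1 + 6)**2 = 5**2 = 25)
-49942 + Q(-115) = -49942 + 25 = -49917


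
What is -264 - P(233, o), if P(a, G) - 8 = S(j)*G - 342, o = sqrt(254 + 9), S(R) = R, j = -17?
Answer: 70 + 17*sqrt(263) ≈ 345.69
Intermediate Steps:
o = sqrt(263) ≈ 16.217
P(a, G) = -334 - 17*G (P(a, G) = 8 + (-17*G - 342) = 8 + (-342 - 17*G) = -334 - 17*G)
-264 - P(233, o) = -264 - (-334 - 17*sqrt(263)) = -264 + (334 + 17*sqrt(263)) = 70 + 17*sqrt(263)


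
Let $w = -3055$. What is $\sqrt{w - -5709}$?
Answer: $\sqrt{2654} \approx 51.517$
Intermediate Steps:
$\sqrt{w - -5709} = \sqrt{-3055 - -5709} = \sqrt{-3055 + 5709} = \sqrt{2654}$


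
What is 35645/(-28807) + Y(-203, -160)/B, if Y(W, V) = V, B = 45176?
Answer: -201863455/162673129 ≈ -1.2409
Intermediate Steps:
35645/(-28807) + Y(-203, -160)/B = 35645/(-28807) - 160/45176 = 35645*(-1/28807) - 160*1/45176 = -35645/28807 - 20/5647 = -201863455/162673129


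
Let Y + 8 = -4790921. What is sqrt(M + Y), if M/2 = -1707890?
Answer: I*sqrt(8206709) ≈ 2864.7*I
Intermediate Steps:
M = -3415780 (M = 2*(-1707890) = -3415780)
Y = -4790929 (Y = -8 - 4790921 = -4790929)
sqrt(M + Y) = sqrt(-3415780 - 4790929) = sqrt(-8206709) = I*sqrt(8206709)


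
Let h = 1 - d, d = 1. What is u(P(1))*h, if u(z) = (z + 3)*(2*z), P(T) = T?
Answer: 0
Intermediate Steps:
h = 0 (h = 1 - 1*1 = 1 - 1 = 0)
u(z) = 2*z*(3 + z) (u(z) = (3 + z)*(2*z) = 2*z*(3 + z))
u(P(1))*h = (2*1*(3 + 1))*0 = (2*1*4)*0 = 8*0 = 0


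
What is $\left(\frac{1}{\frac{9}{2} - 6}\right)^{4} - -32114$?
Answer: $\frac{2601250}{81} \approx 32114.0$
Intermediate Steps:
$\left(\frac{1}{\frac{9}{2} - 6}\right)^{4} - -32114 = \left(\frac{1}{9 \cdot \frac{1}{2} - 6}\right)^{4} + 32114 = \left(\frac{1}{\frac{9}{2} - 6}\right)^{4} + 32114 = \left(\frac{1}{- \frac{3}{2}}\right)^{4} + 32114 = \left(- \frac{2}{3}\right)^{4} + 32114 = \frac{16}{81} + 32114 = \frac{2601250}{81}$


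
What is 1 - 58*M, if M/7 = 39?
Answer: -15833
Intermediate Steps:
M = 273 (M = 7*39 = 273)
1 - 58*M = 1 - 58*273 = 1 - 15834 = -15833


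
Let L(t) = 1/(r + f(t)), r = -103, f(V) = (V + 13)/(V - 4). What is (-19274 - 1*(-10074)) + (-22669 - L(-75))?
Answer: -257342096/8075 ≈ -31869.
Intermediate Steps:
f(V) = (13 + V)/(-4 + V)
L(t) = 1/(-103 + (13 + t)/(-4 + t))
(-19274 - 1*(-10074)) + (-22669 - L(-75)) = (-19274 - 1*(-10074)) + (-22669 - (4 - 1*(-75))/(17*(-25 + 6*(-75)))) = (-19274 + 10074) + (-22669 - (4 + 75)/(17*(-25 - 450))) = -9200 + (-22669 - 79/(17*(-475))) = -9200 + (-22669 - (-1)*79/(17*475)) = -9200 + (-22669 - 1*(-79/8075)) = -9200 + (-22669 + 79/8075) = -9200 - 183052096/8075 = -257342096/8075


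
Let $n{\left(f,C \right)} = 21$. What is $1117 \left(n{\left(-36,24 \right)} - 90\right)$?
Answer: $-77073$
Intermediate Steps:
$1117 \left(n{\left(-36,24 \right)} - 90\right) = 1117 \left(21 - 90\right) = 1117 \left(-69\right) = -77073$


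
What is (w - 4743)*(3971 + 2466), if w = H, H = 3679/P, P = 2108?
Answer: -64335014905/2108 ≈ -3.0519e+7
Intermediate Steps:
H = 3679/2108 ≈ 1.7453
w = 3679/2108 ≈ 1.7453
(w - 4743)*(3971 + 2466) = (3679/2108 - 4743)*(3971 + 2466) = -9994565/2108*6437 = -64335014905/2108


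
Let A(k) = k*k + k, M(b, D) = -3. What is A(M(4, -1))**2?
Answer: 36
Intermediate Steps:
A(k) = k + k**2 (A(k) = k**2 + k = k + k**2)
A(M(4, -1))**2 = (-3*(1 - 3))**2 = (-3*(-2))**2 = 6**2 = 36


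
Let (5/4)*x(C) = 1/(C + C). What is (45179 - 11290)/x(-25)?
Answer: -4236125/2 ≈ -2.1181e+6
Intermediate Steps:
x(C) = 2/(5*C) (x(C) = 4/(5*(C + C)) = 4/(5*((2*C))) = 4*(1/(2*C))/5 = 2/(5*C))
(45179 - 11290)/x(-25) = (45179 - 11290)/(((⅖)/(-25))) = 33889/(((⅖)*(-1/25))) = 33889/(-2/125) = 33889*(-125/2) = -4236125/2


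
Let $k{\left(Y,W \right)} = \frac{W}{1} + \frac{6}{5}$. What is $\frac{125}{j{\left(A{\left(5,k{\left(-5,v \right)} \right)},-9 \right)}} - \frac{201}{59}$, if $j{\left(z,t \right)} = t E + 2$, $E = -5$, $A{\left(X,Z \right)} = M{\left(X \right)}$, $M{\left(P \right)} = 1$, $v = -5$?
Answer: $- \frac{2072}{2773} \approx -0.7472$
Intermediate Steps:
$k{\left(Y,W \right)} = \frac{6}{5} + W$ ($k{\left(Y,W \right)} = W 1 + 6 \cdot \frac{1}{5} = W + \frac{6}{5} = \frac{6}{5} + W$)
$A{\left(X,Z \right)} = 1$
$j{\left(z,t \right)} = 2 - 5 t$ ($j{\left(z,t \right)} = t \left(-5\right) + 2 = - 5 t + 2 = 2 - 5 t$)
$\frac{125}{j{\left(A{\left(5,k{\left(-5,v \right)} \right)},-9 \right)}} - \frac{201}{59} = \frac{125}{2 - -45} - \frac{201}{59} = \frac{125}{2 + 45} - \frac{201}{59} = \frac{125}{47} - \frac{201}{59} = - \frac{2072}{2773}$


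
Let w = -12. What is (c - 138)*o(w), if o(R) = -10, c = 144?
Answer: -60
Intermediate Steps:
(c - 138)*o(w) = (144 - 138)*(-10) = 6*(-10) = -60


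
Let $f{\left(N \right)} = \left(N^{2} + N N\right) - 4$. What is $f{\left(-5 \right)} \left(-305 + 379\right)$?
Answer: $3404$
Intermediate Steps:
$f{\left(N \right)} = -4 + 2 N^{2}$ ($f{\left(N \right)} = \left(N^{2} + N^{2}\right) - 4 = 2 N^{2} - 4 = -4 + 2 N^{2}$)
$f{\left(-5 \right)} \left(-305 + 379\right) = \left(-4 + 2 \left(-5\right)^{2}\right) \left(-305 + 379\right) = \left(-4 + 2 \cdot 25\right) 74 = \left(-4 + 50\right) 74 = 46 \cdot 74 = 3404$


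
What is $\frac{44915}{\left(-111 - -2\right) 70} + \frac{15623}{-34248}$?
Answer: $- \frac{165745241}{26131224} \approx -6.3428$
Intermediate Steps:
$\frac{44915}{\left(-111 - -2\right) 70} + \frac{15623}{-34248} = \frac{44915}{\left(-111 + 2\right) 70} + 15623 \left(- \frac{1}{34248}\right) = \frac{44915}{\left(-109\right) 70} - \frac{15623}{34248} = \frac{44915}{-7630} - \frac{15623}{34248} = 44915 \left(- \frac{1}{7630}\right) - \frac{15623}{34248} = - \frac{8983}{1526} - \frac{15623}{34248} = - \frac{165745241}{26131224}$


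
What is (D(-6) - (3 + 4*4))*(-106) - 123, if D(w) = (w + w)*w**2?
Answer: 47683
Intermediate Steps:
D(w) = 2*w**3 (D(w) = (2*w)*w**2 = 2*w**3)
(D(-6) - (3 + 4*4))*(-106) - 123 = (2*(-6)**3 - (3 + 4*4))*(-106) - 123 = (2*(-216) - (3 + 16))*(-106) - 123 = (-432 - 1*19)*(-106) - 123 = (-432 - 19)*(-106) - 123 = -451*(-106) - 123 = 47806 - 123 = 47683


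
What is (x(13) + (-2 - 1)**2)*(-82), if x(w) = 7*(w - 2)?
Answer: -7052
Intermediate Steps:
x(w) = -14 + 7*w (x(w) = 7*(-2 + w) = -14 + 7*w)
(x(13) + (-2 - 1)**2)*(-82) = ((-14 + 7*13) + (-2 - 1)**2)*(-82) = ((-14 + 91) + (-3)**2)*(-82) = (77 + 9)*(-82) = 86*(-82) = -7052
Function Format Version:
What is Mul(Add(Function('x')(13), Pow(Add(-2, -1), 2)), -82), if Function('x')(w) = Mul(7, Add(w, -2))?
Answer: -7052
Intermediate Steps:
Function('x')(w) = Add(-14, Mul(7, w)) (Function('x')(w) = Mul(7, Add(-2, w)) = Add(-14, Mul(7, w)))
Mul(Add(Function('x')(13), Pow(Add(-2, -1), 2)), -82) = Mul(Add(Add(-14, Mul(7, 13)), Pow(Add(-2, -1), 2)), -82) = Mul(Add(Add(-14, 91), Pow(-3, 2)), -82) = Mul(Add(77, 9), -82) = Mul(86, -82) = -7052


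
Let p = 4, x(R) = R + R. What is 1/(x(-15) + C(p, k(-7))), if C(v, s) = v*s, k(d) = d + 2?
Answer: -1/50 ≈ -0.020000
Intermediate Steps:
k(d) = 2 + d
x(R) = 2*R
C(v, s) = s*v
1/(x(-15) + C(p, k(-7))) = 1/(2*(-15) + (2 - 7)*4) = 1/(-30 - 5*4) = 1/(-30 - 20) = 1/(-50) = -1/50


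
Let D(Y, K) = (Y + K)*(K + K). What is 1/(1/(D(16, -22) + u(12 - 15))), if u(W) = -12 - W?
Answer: 255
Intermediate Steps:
D(Y, K) = 2*K*(K + Y) (D(Y, K) = (K + Y)*(2*K) = 2*K*(K + Y))
1/(1/(D(16, -22) + u(12 - 15))) = 1/(1/(2*(-22)*(-22 + 16) + (-12 - (12 - 15)))) = 1/(1/(2*(-22)*(-6) + (-12 - 1*(-3)))) = 1/(1/(264 + (-12 + 3))) = 1/(1/(264 - 9)) = 1/(1/255) = 255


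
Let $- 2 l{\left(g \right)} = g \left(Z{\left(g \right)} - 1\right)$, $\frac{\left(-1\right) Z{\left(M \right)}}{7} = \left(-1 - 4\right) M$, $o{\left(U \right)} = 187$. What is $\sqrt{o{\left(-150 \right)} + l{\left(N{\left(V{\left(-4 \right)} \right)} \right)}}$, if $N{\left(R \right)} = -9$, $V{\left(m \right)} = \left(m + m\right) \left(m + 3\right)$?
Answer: $i \sqrt{1235} \approx 35.143 i$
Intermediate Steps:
$V{\left(m \right)} = 2 m \left(3 + m\right)$
$Z{\left(M \right)} = 35 M$ ($Z{\left(M \right)} = - 7 \left(-1 - 4\right) M = - 7 \left(- 5 M\right) = 35 M$)
$l{\left(g \right)} = - \frac{g \left(-1 + 35 g\right)}{2}$ ($l{\left(g \right)} = - \frac{g \left(35 g - 1\right)}{2} = - \frac{g \left(-1 + 35 g\right)}{2}$)
$\sqrt{o{\left(-150 \right)} + l{\left(N{\left(V{\left(-4 \right)} \right)} \right)}} = \sqrt{187 + \frac{1}{2} \left(-9\right) \left(1 - -315\right)} = \sqrt{187 + \frac{1}{2} \left(-9\right) \left(1 + 315\right)} = \sqrt{187 + \frac{1}{2} \left(-9\right) 316} = \sqrt{187 - 1422} = \sqrt{-1235} = i \sqrt{1235}$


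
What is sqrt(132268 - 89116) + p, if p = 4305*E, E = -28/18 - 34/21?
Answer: -41000/3 + 4*sqrt(2697) ≈ -13459.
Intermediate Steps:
E = -200/63 (E = -28*1/18 - 34*1/21 = -14/9 - 34/21 = -200/63 ≈ -3.1746)
p = -41000/3 (p = 4305*(-200/63) = -41000/3 ≈ -13667.)
sqrt(132268 - 89116) + p = sqrt(132268 - 89116) - 41000/3 = sqrt(43152) - 41000/3 = 4*sqrt(2697) - 41000/3 = -41000/3 + 4*sqrt(2697)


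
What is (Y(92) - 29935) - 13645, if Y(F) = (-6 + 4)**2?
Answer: -43576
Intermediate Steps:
Y(F) = 4 (Y(F) = (-2)**2 = 4)
(Y(92) - 29935) - 13645 = (4 - 29935) - 13645 = -29931 - 13645 = -43576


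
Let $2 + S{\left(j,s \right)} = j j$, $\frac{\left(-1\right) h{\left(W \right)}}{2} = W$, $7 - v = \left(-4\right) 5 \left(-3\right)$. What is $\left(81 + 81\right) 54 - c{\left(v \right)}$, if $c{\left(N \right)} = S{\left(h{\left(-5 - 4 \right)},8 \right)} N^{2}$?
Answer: $-895750$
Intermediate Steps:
$v = -53$ ($v = 7 - \left(-4\right) 5 \left(-3\right) = 7 - \left(-20\right) \left(-3\right) = 7 - 60 = -53$)
$h{\left(W \right)} = - 2 W$
$S{\left(j,s \right)} = -2 + j^{2}$ ($S{\left(j,s \right)} = -2 + j j = -2 + j^{2}$)
$c{\left(N \right)} = 322 N^{2}$ ($c{\left(N \right)} = \left(-2 + \left(- 2 \left(-5 - 4\right)\right)^{2}\right) N^{2} = \left(-2 + \left(\left(-2\right) \left(-9\right)\right)^{2}\right) N^{2} = \left(-2 + 18^{2}\right) N^{2} = \left(-2 + 324\right) N^{2} = 322 N^{2}$)
$\left(81 + 81\right) 54 - c{\left(v \right)} = \left(81 + 81\right) 54 - 322 \left(-53\right)^{2} = 162 \cdot 54 - 322 \cdot 2809 = 8748 - 904498 = -895750$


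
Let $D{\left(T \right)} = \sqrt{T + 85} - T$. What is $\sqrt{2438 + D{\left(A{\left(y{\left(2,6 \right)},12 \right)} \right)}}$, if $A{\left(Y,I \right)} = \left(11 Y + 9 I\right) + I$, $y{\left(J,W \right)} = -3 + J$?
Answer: $\sqrt{2329 + \sqrt{194}} \approx 48.404$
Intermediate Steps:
$A{\left(Y,I \right)} = 10 I + 11 Y$ ($A{\left(Y,I \right)} = \left(9 I + 11 Y\right) + I = 10 I + 11 Y$)
$D{\left(T \right)} = \sqrt{85 + T} - T$
$\sqrt{2438 + D{\left(A{\left(y{\left(2,6 \right)},12 \right)} \right)}} = \sqrt{2438 - \left(120 - \sqrt{85 + \left(10 \cdot 12 + 11 \left(-3 + 2\right)\right)} + 11 \left(-3 + 2\right)\right)} = \sqrt{2438 - \left(120 - 11 - \sqrt{85 + \left(120 + 11 \left(-1\right)\right)}\right)} = \sqrt{2438 + \left(\sqrt{85 + \left(120 - 11\right)} - \left(120 - 11\right)\right)} = \sqrt{2438 + \left(\sqrt{85 + 109} - 109\right)} = \sqrt{2438 - \left(109 - \sqrt{194}\right)} = \sqrt{2329 + \sqrt{194}}$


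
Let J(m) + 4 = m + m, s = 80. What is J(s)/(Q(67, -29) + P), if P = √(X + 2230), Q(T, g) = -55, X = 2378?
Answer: 8580/1583 + 7488*√2/1583 ≈ 12.110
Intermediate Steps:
P = 48*√2 (P = √(2378 + 2230) = √4608 = 48*√2 ≈ 67.882)
J(m) = -4 + 2*m (J(m) = -4 + (m + m) = -4 + 2*m)
J(s)/(Q(67, -29) + P) = (-4 + 2*80)/(-55 + 48*√2) = (-4 + 160)/(-55 + 48*√2) = 156/(-55 + 48*√2)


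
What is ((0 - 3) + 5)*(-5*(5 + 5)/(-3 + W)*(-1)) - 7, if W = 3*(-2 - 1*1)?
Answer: -46/3 ≈ -15.333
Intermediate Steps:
W = -9 (W = 3*(-2 - 1) = 3*(-3) = -9)
((0 - 3) + 5)*(-5*(5 + 5)/(-3 + W)*(-1)) - 7 = ((0 - 3) + 5)*(-5*(5 + 5)/(-3 - 9)*(-1)) - 7 = (-3 + 5)*(-50/(-12)*(-1)) - 7 = 2*(-50*(-1)/12*(-1)) - 7 = 2*(-5*(-5/6)*(-1)) - 7 = 2*((25/6)*(-1)) - 7 = 2*(-25/6) - 7 = -25/3 - 7 = -46/3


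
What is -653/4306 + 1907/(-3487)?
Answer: -10488553/15015022 ≈ -0.69854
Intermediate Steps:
-653/4306 + 1907/(-3487) = -653*1/4306 + 1907*(-1/3487) = -653/4306 - 1907/3487 = -10488553/15015022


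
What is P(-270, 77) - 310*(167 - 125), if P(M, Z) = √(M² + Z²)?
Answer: -13020 + √78829 ≈ -12739.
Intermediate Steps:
P(-270, 77) - 310*(167 - 125) = √((-270)² + 77²) - 310*(167 - 125) = √(72900 + 5929) - 310*42 = √78829 - 1*13020 = √78829 - 13020 = -13020 + √78829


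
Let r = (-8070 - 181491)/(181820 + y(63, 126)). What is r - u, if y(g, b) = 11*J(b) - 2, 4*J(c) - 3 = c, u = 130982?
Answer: -31815387602/242897 ≈ -1.3098e+5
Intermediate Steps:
J(c) = ¾ + c/4
y(g, b) = 25/4 + 11*b/4 (y(g, b) = 11*(¾ + b/4) - 2 = (33/4 + 11*b/4) - 2 = 25/4 + 11*b/4)
r = -252748/242897 (r = (-8070 - 181491)/(181820 + (25/4 + (11/4)*126)) = -189561/(181820 + (25/4 + 693/2)) = -189561/(181820 + 1411/4) = -189561/728691/4 = -189561*4/728691 = -252748/242897 ≈ -1.0406)
r - u = -252748/242897 - 1*130982 = -252748/242897 - 130982 = -31815387602/242897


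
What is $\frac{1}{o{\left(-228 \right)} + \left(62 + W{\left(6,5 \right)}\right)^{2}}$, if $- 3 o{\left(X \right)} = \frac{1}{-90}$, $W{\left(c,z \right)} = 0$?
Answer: $\frac{270}{1037881} \approx 0.00026015$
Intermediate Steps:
$o{\left(X \right)} = \frac{1}{270}$ ($o{\left(X \right)} = - \frac{1}{3 \left(-90\right)} = \left(- \frac{1}{3}\right) \left(- \frac{1}{90}\right) = \frac{1}{270}$)
$\frac{1}{o{\left(-228 \right)} + \left(62 + W{\left(6,5 \right)}\right)^{2}} = \frac{1}{\frac{1}{270} + \left(62 + 0\right)^{2}} = \frac{1}{\frac{1}{270} + 62^{2}} = \frac{1}{\frac{1}{270} + 3844} = \frac{1}{\frac{1037881}{270}} = \frac{270}{1037881}$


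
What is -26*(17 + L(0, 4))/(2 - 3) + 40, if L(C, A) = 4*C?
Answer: 482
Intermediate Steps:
-26*(17 + L(0, 4))/(2 - 3) + 40 = -26*(17 + 4*0)/(2 - 3) + 40 = -26*(17 + 0)/(-1) + 40 = -442*(-1) + 40 = -26*(-17) + 40 = 442 + 40 = 482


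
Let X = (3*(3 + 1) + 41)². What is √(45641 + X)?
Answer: 5*√1938 ≈ 220.11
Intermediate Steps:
X = 2809 (X = (3*4 + 41)² = (12 + 41)² = 53² = 2809)
√(45641 + X) = √(45641 + 2809) = √48450 = 5*√1938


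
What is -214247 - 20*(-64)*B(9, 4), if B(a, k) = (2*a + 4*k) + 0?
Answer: -170727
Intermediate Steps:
B(a, k) = 2*a + 4*k
-214247 - 20*(-64)*B(9, 4) = -214247 - 20*(-64)*(2*9 + 4*4) = -214247 - (-1280)*(18 + 16) = -214247 - (-1280)*34 = -214247 - 1*(-43520) = -214247 + 43520 = -170727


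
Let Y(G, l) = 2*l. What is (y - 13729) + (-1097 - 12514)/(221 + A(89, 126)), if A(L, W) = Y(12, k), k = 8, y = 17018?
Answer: 255294/79 ≈ 3231.6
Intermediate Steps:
A(L, W) = 16 (A(L, W) = 2*8 = 16)
(y - 13729) + (-1097 - 12514)/(221 + A(89, 126)) = (17018 - 13729) + (-1097 - 12514)/(221 + 16) = 3289 - 13611/237 = 3289 - 13611*1/237 = 3289 - 4537/79 = 255294/79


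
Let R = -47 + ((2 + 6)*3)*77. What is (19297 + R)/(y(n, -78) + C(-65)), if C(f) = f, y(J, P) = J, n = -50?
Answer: -21098/115 ≈ -183.46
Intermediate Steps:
R = 1801 (R = -47 + (8*3)*77 = -47 + 24*77 = -47 + 1848 = 1801)
(19297 + R)/(y(n, -78) + C(-65)) = (19297 + 1801)/(-50 - 65) = 21098/(-115) = 21098*(-1/115) = -21098/115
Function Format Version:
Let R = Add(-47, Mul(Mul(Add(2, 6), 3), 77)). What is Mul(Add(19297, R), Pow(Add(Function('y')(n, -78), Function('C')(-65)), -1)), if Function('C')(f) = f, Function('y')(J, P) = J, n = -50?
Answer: Rational(-21098, 115) ≈ -183.46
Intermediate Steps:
R = 1801 (R = Add(-47, Mul(Mul(8, 3), 77)) = Add(-47, Mul(24, 77)) = Add(-47, 1848) = 1801)
Mul(Add(19297, R), Pow(Add(Function('y')(n, -78), Function('C')(-65)), -1)) = Mul(Add(19297, 1801), Pow(Add(-50, -65), -1)) = Mul(21098, Pow(-115, -1)) = Mul(21098, Rational(-1, 115)) = Rational(-21098, 115)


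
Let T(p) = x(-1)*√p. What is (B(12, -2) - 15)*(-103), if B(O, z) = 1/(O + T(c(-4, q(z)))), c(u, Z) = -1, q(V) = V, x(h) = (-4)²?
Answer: 154191/100 + 103*I/25 ≈ 1541.9 + 4.12*I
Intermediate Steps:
x(h) = 16
T(p) = 16*√p
B(O, z) = 1/(O + 16*I) (B(O, z) = 1/(O + 16*√(-1)) = 1/(O + 16*I))
(B(12, -2) - 15)*(-103) = (1/(12 + 16*I) - 15)*(-103) = ((12 - 16*I)/400 - 15)*(-103) = (-15 + (12 - 16*I)/400)*(-103) = 1545 - 103*(12 - 16*I)/400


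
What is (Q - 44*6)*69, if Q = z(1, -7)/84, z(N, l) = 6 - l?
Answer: -509749/28 ≈ -18205.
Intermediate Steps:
Q = 13/84 (Q = (6 - 1*(-7))/84 = (6 + 7)*(1/84) = 13*(1/84) = 13/84 ≈ 0.15476)
(Q - 44*6)*69 = (13/84 - 44*6)*69 = (13/84 - 264)*69 = -22163/84*69 = -509749/28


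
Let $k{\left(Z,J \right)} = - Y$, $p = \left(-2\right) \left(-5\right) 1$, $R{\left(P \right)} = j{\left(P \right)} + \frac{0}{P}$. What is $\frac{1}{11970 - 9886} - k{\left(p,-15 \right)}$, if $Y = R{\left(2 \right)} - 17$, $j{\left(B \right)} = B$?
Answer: $- \frac{31259}{2084} \approx -15.0$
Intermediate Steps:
$R{\left(P \right)} = P$ ($R{\left(P \right)} = P + \frac{0}{P} = P + 0 = P$)
$Y = -15$ ($Y = 2 - 17 = -15$)
$p = 10$ ($p = 10 \cdot 1 = 10$)
$k{\left(Z,J \right)} = 15$ ($k{\left(Z,J \right)} = \left(-1\right) \left(-15\right) = 15$)
$\frac{1}{11970 - 9886} - k{\left(p,-15 \right)} = \frac{1}{11970 - 9886} - 15 = \frac{1}{2084} - 15 = - \frac{31259}{2084}$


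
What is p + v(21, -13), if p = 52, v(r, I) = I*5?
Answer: -13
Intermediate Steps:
v(r, I) = 5*I
p + v(21, -13) = 52 + 5*(-13) = 52 - 65 = -13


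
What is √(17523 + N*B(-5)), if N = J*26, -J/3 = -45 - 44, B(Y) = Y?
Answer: I*√17187 ≈ 131.1*I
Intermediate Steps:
J = 267 (J = -3*(-45 - 44) = -3*(-89) = 267)
N = 6942 (N = 267*26 = 6942)
√(17523 + N*B(-5)) = √(17523 + 6942*(-5)) = √(17523 - 34710) = √(-17187) = I*√17187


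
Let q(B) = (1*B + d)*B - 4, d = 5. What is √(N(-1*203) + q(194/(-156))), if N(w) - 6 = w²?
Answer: √250699303/78 ≈ 202.99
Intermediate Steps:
q(B) = -4 + B*(5 + B) (q(B) = (1*B + 5)*B - 4 = (B + 5)*B - 4 = (5 + B)*B - 4 = B*(5 + B) - 4 = -4 + B*(5 + B))
N(w) = 6 + w²
√(N(-1*203) + q(194/(-156))) = √((6 + (-1*203)²) + (-4 + (194/(-156))² + 5*(194/(-156)))) = √((6 + (-203)²) + (-4 + (194*(-1/156))² + 5*(194*(-1/156)))) = √((6 + 41209) + (-4 + (-97/78)² + 5*(-97/78))) = √(41215 + (-4 + 9409/6084 - 485/78)) = √(41215 - 52757/6084) = √(250699303/6084) = √250699303/78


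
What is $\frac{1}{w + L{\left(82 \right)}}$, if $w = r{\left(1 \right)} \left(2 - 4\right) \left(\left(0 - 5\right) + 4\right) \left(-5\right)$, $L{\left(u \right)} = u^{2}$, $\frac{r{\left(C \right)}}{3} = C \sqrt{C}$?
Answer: $\frac{1}{6694} \approx 0.00014939$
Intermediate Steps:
$r{\left(C \right)} = 3 C^{\frac{3}{2}}$ ($r{\left(C \right)} = 3 C \sqrt{C} = 3 C^{\frac{3}{2}}$)
$w = -30$ ($w = 3 \cdot 1^{\frac{3}{2}} \left(2 - 4\right) \left(\left(0 - 5\right) + 4\right) \left(-5\right) = 3 \cdot 1 \left(- 2 \left(\left(0 - 5\right) + 4\right)\right) \left(-5\right) = 3 \left(- 2 \left(-5 + 4\right)\right) \left(-5\right) = 3 \left(\left(-2\right) \left(-1\right)\right) \left(-5\right) = 3 \cdot 2 \left(-5\right) = 6 \left(-5\right) = -30$)
$\frac{1}{w + L{\left(82 \right)}} = \frac{1}{-30 + 82^{2}} = \frac{1}{-30 + 6724} = \frac{1}{6694}$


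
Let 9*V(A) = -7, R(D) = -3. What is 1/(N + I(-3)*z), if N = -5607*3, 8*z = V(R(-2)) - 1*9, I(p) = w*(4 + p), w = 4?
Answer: -9/151433 ≈ -5.9432e-5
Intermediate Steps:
V(A) = -7/9 (V(A) = (⅑)*(-7) = -7/9)
I(p) = 16 + 4*p (I(p) = 4*(4 + p) = 16 + 4*p)
z = -11/9 (z = (-7/9 - 1*9)/8 = (-7/9 - 9)/8 = (⅛)*(-88/9) = -11/9 ≈ -1.2222)
N = -16821
1/(N + I(-3)*z) = 1/(-16821 + (16 + 4*(-3))*(-11/9)) = 1/(-16821 + (16 - 12)*(-11/9)) = 1/(-16821 + 4*(-11/9)) = 1/(-16821 - 44/9) = 1/(-151433/9) = -9/151433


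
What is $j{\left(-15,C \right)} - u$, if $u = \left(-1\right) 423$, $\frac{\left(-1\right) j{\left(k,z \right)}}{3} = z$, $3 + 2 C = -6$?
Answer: $\frac{873}{2} \approx 436.5$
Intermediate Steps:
$C = - \frac{9}{2}$ ($C = - \frac{3}{2} + \frac{1}{2} \left(-6\right) = - \frac{3}{2} - 3 = - \frac{9}{2} \approx -4.5$)
$j{\left(k,z \right)} = - 3 z$
$u = -423$
$j{\left(-15,C \right)} - u = \left(-3\right) \left(- \frac{9}{2}\right) - -423 = \frac{27}{2} + 423 = \frac{873}{2}$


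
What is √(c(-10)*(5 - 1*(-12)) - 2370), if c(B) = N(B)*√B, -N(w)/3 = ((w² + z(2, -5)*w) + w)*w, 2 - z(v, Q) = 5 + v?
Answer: √(-2370 + 71400*I*√10) ≈ 334.24 + 337.76*I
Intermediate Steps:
z(v, Q) = -3 - v (z(v, Q) = 2 - (5 + v) = 2 + (-5 - v) = -3 - v)
N(w) = -3*w*(w² - 4*w) (N(w) = -3*((w² + (-3 - 1*2)*w) + w)*w = -3*((w² + (-3 - 2)*w) + w)*w = -3*((w² - 5*w) + w)*w = -3*(w² - 4*w)*w = -3*w*(w² - 4*w))
c(B) = 3*B^(5/2)*(4 - B) (c(B) = (3*B²*(4 - B))*√B = 3*B^(5/2)*(4 - B))
√(c(-10)*(5 - 1*(-12)) - 2370) = √((3*(-10)^(5/2)*(4 - 1*(-10)))*(5 - 1*(-12)) - 2370) = √((3*(100*I*√10)*(4 + 10))*(5 + 12) - 2370) = √((3*(100*I*√10)*14)*17 - 2370) = √((4200*I*√10)*17 - 2370) = √(71400*I*√10 - 2370) = √(-2370 + 71400*I*√10)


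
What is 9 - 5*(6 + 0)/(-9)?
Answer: 37/3 ≈ 12.333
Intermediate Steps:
9 - 5*(6 + 0)/(-9) = 9 - 30*(-1)/9 = 9 - 5*(-⅔) = 9 + 10/3 = 37/3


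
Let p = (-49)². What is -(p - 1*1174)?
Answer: -1227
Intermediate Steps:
p = 2401
-(p - 1*1174) = -(2401 - 1*1174) = -(2401 - 1174) = -1*1227 = -1227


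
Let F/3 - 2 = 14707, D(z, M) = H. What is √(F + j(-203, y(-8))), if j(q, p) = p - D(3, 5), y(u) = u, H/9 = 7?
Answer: 2*√11014 ≈ 209.90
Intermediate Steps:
H = 63 (H = 9*7 = 63)
D(z, M) = 63
F = 44127 (F = 6 + 3*14707 = 6 + 44121 = 44127)
j(q, p) = -63 + p (j(q, p) = p - 1*63 = p - 63 = -63 + p)
√(F + j(-203, y(-8))) = √(44127 + (-63 - 8)) = √(44127 - 71) = √44056 = 2*√11014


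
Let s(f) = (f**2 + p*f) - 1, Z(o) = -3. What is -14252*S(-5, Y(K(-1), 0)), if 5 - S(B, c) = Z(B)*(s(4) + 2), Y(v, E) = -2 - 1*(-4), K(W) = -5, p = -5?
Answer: 57008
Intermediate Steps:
Y(v, E) = 2 (Y(v, E) = -2 + 4 = 2)
s(f) = -1 + f**2 - 5*f (s(f) = (f**2 - 5*f) - 1 = -1 + f**2 - 5*f)
S(B, c) = -4 (S(B, c) = 5 - (-3)*((-1 + 4**2 - 5*4) + 2) = 5 - (-3)*((-1 + 16 - 20) + 2) = 5 - (-3)*(-5 + 2) = 5 - (-3)*(-3) = 5 - 1*9 = 5 - 9 = -4)
-14252*S(-5, Y(K(-1), 0)) = -14252*(-4) = 57008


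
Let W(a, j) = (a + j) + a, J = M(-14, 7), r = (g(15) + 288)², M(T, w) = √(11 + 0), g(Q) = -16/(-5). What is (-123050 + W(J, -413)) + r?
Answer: -966639/25 + 2*√11 ≈ -38659.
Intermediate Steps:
g(Q) = 16/5 (g(Q) = -16*(-⅕) = 16/5)
M(T, w) = √11
r = 2119936/25 (r = (16/5 + 288)² = (1456/5)² = 2119936/25 ≈ 84798.)
J = √11 ≈ 3.3166
W(a, j) = j + 2*a
(-123050 + W(J, -413)) + r = (-123050 + (-413 + 2*√11)) + 2119936/25 = (-123463 + 2*√11) + 2119936/25 = -966639/25 + 2*√11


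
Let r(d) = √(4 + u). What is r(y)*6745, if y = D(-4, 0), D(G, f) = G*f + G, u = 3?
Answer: 6745*√7 ≈ 17846.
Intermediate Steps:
D(G, f) = G + G*f
y = -4 (y = -4*(1 + 0) = -4*1 = -4)
r(d) = √7 (r(d) = √(4 + 3) = √7)
r(y)*6745 = √7*6745 = 6745*√7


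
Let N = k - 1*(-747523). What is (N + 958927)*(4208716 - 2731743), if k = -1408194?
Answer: 440516059088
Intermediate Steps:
N = -660671 (N = -1408194 - 1*(-747523) = -1408194 + 747523 = -660671)
(N + 958927)*(4208716 - 2731743) = (-660671 + 958927)*(4208716 - 2731743) = 298256*1476973 = 440516059088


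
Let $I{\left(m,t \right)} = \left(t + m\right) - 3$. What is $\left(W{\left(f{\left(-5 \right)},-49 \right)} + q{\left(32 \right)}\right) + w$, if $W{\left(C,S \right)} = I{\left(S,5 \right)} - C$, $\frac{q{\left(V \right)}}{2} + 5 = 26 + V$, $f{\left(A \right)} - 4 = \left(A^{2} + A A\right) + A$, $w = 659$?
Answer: $669$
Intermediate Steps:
$f{\left(A \right)} = 4 + A + 2 A^{2}$ ($f{\left(A \right)} = 4 + \left(\left(A^{2} + A A\right) + A\right) = 4 + \left(\left(A^{2} + A^{2}\right) + A\right) = 4 + \left(2 A^{2} + A\right) = 4 + \left(A + 2 A^{2}\right) = 4 + A + 2 A^{2}$)
$I{\left(m,t \right)} = -3 + m + t$ ($I{\left(m,t \right)} = \left(m + t\right) - 3 = -3 + m + t$)
$q{\left(V \right)} = 42 + 2 V$ ($q{\left(V \right)} = -10 + 2 \left(26 + V\right) = -10 + \left(52 + 2 V\right) = 42 + 2 V$)
$W{\left(C,S \right)} = 2 + S - C$ ($W{\left(C,S \right)} = \left(-3 + S + 5\right) - C = \left(2 + S\right) - C = 2 + S - C$)
$\left(W{\left(f{\left(-5 \right)},-49 \right)} + q{\left(32 \right)}\right) + w = \left(\left(2 - 49 - \left(4 - 5 + 2 \left(-5\right)^{2}\right)\right) + \left(42 + 2 \cdot 32\right)\right) + 659 = \left(\left(2 - 49 - \left(4 - 5 + 2 \cdot 25\right)\right) + \left(42 + 64\right)\right) + 659 = \left(\left(2 - 49 - \left(4 - 5 + 50\right)\right) + 106\right) + 659 = \left(\left(2 - 49 - 49\right) + 106\right) + 659 = \left(-96 + 106\right) + 659 = 10 + 659 = 669$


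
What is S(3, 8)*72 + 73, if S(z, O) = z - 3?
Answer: 73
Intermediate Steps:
S(z, O) = -3 + z
S(3, 8)*72 + 73 = (-3 + 3)*72 + 73 = 0*72 + 73 = 0 + 73 = 73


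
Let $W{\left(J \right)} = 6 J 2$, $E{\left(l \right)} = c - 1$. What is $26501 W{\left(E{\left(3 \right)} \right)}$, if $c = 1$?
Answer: $0$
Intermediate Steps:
$E{\left(l \right)} = 0$ ($E{\left(l \right)} = 1 - 1 = 0$)
$W{\left(J \right)} = 12 J$
$26501 W{\left(E{\left(3 \right)} \right)} = 26501 \cdot 12 \cdot 0 = 26501 \cdot 0 = 0$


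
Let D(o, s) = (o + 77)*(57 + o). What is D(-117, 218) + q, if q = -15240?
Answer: -12840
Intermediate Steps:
D(o, s) = (57 + o)*(77 + o) (D(o, s) = (77 + o)*(57 + o) = (57 + o)*(77 + o))
D(-117, 218) + q = (4389 + (-117)**2 + 134*(-117)) - 15240 = (4389 + 13689 - 15678) - 15240 = 2400 - 15240 = -12840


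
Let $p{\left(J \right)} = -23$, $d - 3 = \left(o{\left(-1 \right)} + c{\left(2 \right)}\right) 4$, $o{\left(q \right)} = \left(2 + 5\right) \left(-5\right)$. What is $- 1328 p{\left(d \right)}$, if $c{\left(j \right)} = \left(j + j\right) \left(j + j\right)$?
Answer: $30544$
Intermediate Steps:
$o{\left(q \right)} = -35$ ($o{\left(q \right)} = 7 \left(-5\right) = -35$)
$c{\left(j \right)} = 4 j^{2}$ ($c{\left(j \right)} = 2 j 2 j = 4 j^{2}$)
$d = -73$ ($d = 3 + \left(-35 + 4 \cdot 2^{2}\right) 4 = 3 + \left(-35 + 4 \cdot 4\right) 4 = 3 + \left(-35 + 16\right) 4 = 3 - 76 = -73$)
$- 1328 p{\left(d \right)} = \left(-1328\right) \left(-23\right) = 30544$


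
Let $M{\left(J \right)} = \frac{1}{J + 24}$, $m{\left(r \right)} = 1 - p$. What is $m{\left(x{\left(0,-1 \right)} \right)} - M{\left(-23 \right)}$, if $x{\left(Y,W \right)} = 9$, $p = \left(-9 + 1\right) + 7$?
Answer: $1$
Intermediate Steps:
$p = -1$ ($p = -8 + 7 = -1$)
$m{\left(r \right)} = 2$ ($m{\left(r \right)} = 1 - -1 = 1 + 1 = 2$)
$M{\left(J \right)} = \frac{1}{24 + J}$
$m{\left(x{\left(0,-1 \right)} \right)} - M{\left(-23 \right)} = 2 - \frac{1}{24 - 23} = 2 - 1^{-1} = 2 - 1 = 1$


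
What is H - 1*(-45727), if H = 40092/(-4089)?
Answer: 62312537/1363 ≈ 45717.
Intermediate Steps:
H = -13364/1363 (H = 40092*(-1/4089) = -13364/1363 ≈ -9.8048)
H - 1*(-45727) = -13364/1363 - 1*(-45727) = -13364/1363 + 45727 = 62312537/1363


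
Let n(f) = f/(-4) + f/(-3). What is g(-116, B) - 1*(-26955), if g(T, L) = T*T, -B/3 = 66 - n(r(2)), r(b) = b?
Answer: 40411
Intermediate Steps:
n(f) = -7*f/12 (n(f) = f*(-1/4) + f*(-1/3) = -f/4 - f/3 = -7*f/12)
B = -403/2 (B = -3*(66 - (-7)*2/12) = -3*(66 - 1*(-7/6)) = -3*(66 + 7/6) = -3*403/6 = -403/2 ≈ -201.50)
g(T, L) = T**2
g(-116, B) - 1*(-26955) = (-116)**2 - 1*(-26955) = 13456 + 26955 = 40411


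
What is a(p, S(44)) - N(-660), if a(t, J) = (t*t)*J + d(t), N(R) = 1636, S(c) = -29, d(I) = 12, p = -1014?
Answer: -29819308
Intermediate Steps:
a(t, J) = 12 + J*t² (a(t, J) = (t*t)*J + 12 = t²*J + 12 = J*t² + 12 = 12 + J*t²)
a(p, S(44)) - N(-660) = (12 - 29*(-1014)²) - 1*1636 = (12 - 29*1028196) - 1636 = (12 - 29817684) - 1636 = -29817672 - 1636 = -29819308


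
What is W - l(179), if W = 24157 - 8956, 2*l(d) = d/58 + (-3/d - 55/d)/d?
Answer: 56492675981/3716756 ≈ 15199.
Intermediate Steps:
l(d) = -29/d² + d/116 (l(d) = (d/58 + (-3/d - 55/d)/d)/2 = (d*(1/58) + (-58/d)/d)/2 = (d/58 - 58/d²)/2 = (-58/d² + d/58)/2 = -29/d² + d/116)
W = 15201
W - l(179) = 15201 - (-29/179² + (1/116)*179) = 15201 - (-29*1/32041 + 179/116) = 15201 - (-29/32041 + 179/116) = 15201 - 1*5731975/3716756 = 15201 - 5731975/3716756 = 56492675981/3716756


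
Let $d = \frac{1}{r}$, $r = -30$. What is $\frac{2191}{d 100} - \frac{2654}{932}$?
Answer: $- \frac{769072}{1165} \approx -660.15$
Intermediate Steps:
$d = - \frac{1}{30}$ ($d = \frac{1}{-30} = - \frac{1}{30} \approx -0.033333$)
$\frac{2191}{d 100} - \frac{2654}{932} = \frac{2191}{\left(- \frac{1}{30}\right) 100} - \frac{2654}{932} = \frac{2191}{- \frac{10}{3}} - \frac{1327}{466} = 2191 \left(- \frac{3}{10}\right) - \frac{1327}{466} = - \frac{6573}{10} - \frac{1327}{466} = - \frac{769072}{1165}$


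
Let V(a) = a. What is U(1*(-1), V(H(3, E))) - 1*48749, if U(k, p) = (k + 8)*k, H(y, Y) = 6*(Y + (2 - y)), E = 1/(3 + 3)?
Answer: -48756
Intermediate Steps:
E = ⅙ (E = 1/6 = ⅙ ≈ 0.16667)
H(y, Y) = 12 - 6*y + 6*Y (H(y, Y) = 6*(2 + Y - y) = 12 - 6*y + 6*Y)
U(k, p) = k*(8 + k) (U(k, p) = (8 + k)*k = k*(8 + k))
U(1*(-1), V(H(3, E))) - 1*48749 = (1*(-1))*(8 + 1*(-1)) - 1*48749 = -(8 - 1) - 48749 = -1*7 - 48749 = -7 - 48749 = -48756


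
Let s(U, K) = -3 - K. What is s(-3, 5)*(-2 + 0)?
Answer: 16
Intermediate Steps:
s(-3, 5)*(-2 + 0) = (-3 - 1*5)*(-2 + 0) = (-3 - 5)*(-2) = -8*(-2) = 16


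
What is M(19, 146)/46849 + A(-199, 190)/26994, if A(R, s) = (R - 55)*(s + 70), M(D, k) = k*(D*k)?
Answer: 356307728/57483723 ≈ 6.1984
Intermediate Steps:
M(D, k) = D*k²
A(R, s) = (-55 + R)*(70 + s)
M(19, 146)/46849 + A(-199, 190)/26994 = (19*146²)/46849 + (-3850 - 55*190 + 70*(-199) - 199*190)/26994 = (19*21316)*(1/46849) + (-3850 - 10450 - 13930 - 37810)*(1/26994) = 405004*(1/46849) - 66040*1/26994 = 405004/46849 - 33020/13497 = 356307728/57483723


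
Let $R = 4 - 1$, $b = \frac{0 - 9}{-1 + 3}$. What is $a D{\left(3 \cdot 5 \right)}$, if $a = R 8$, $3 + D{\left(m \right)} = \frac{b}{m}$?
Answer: $- \frac{396}{5} \approx -79.2$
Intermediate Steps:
$b = - \frac{9}{2} \approx -4.5$
$R = 3$ ($R = 4 - 1 = 3$)
$D{\left(m \right)} = -3 - \frac{9}{2 m}$
$a = 24$ ($a = 3 \cdot 8 = 24$)
$a D{\left(3 \cdot 5 \right)} = 24 \left(-3 - \frac{9}{2 \cdot 3 \cdot 5}\right) = 24 \left(-3 - \frac{9}{2 \cdot 15}\right) = 24 \left(-3 - \frac{3}{10}\right) = 24 \left(- \frac{33}{10}\right) = - \frac{396}{5}$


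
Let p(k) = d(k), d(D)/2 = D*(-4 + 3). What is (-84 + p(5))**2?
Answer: 8836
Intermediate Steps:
d(D) = -2*D (d(D) = 2*(D*(-4 + 3)) = 2*(D*(-1)) = 2*(-D) = -2*D)
p(k) = -2*k
(-84 + p(5))**2 = (-84 - 2*5)**2 = (-84 - 10)**2 = (-94)**2 = 8836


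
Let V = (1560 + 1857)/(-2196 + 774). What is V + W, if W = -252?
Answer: -120587/474 ≈ -254.40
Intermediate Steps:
V = -1139/474 (V = 3417/(-1422) = 3417*(-1/1422) = -1139/474 ≈ -2.4030)
V + W = -1139/474 - 252 = -120587/474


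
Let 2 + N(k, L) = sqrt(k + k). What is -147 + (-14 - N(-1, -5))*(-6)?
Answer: -75 + 6*I*sqrt(2) ≈ -75.0 + 8.4853*I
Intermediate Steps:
N(k, L) = -2 + sqrt(2)*sqrt(k) (N(k, L) = -2 + sqrt(k + k) = -2 + sqrt(2*k) = -2 + sqrt(2)*sqrt(k))
-147 + (-14 - N(-1, -5))*(-6) = -147 + (-14 - (-2 + sqrt(2)*sqrt(-1)))*(-6) = -147 + (-14 - (-2 + sqrt(2)*I))*(-6) = -147 + (-14 - (-2 + I*sqrt(2)))*(-6) = -147 + (-14 + (2 - I*sqrt(2)))*(-6) = -147 + (-12 - I*sqrt(2))*(-6) = -147 + (72 + 6*I*sqrt(2)) = -75 + 6*I*sqrt(2)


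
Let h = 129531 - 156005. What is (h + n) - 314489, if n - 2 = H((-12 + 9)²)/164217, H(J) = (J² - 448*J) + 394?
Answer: -55991596094/164217 ≈ -3.4096e+5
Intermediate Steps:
h = -26474
H(J) = 394 + J² - 448*J
n = 324877/164217 (n = 2 + (394 + ((-12 + 9)²)² - 448*(-12 + 9)²)/164217 = 2 + (394 + ((-3)²)² - 448*(-3)²)*(1/164217) = 2 + (394 + 9² - 448*9)*(1/164217) = 2 + (394 + 81 - 4032)*(1/164217) = 2 - 3557*1/164217 = 2 - 3557/164217 = 324877/164217 ≈ 1.9783)
(h + n) - 314489 = (-26474 + 324877/164217) - 314489 = -4347155981/164217 - 314489 = -55991596094/164217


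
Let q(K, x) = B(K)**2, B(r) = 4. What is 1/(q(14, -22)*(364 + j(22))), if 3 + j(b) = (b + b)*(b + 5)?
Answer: 1/24784 ≈ 4.0349e-5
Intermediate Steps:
j(b) = -3 + 2*b*(5 + b) (j(b) = -3 + (b + b)*(b + 5) = -3 + (2*b)*(5 + b) = -3 + 2*b*(5 + b))
q(K, x) = 16 (q(K, x) = 4**2 = 16)
1/(q(14, -22)*(364 + j(22))) = 1/(16*(364 + (-3 + 2*22**2 + 10*22))) = 1/(16*(364 + (-3 + 2*484 + 220))) = 1/(16*(364 + (-3 + 968 + 220))) = 1/(16*(364 + 1185)) = 1/(16*1549) = 1/24784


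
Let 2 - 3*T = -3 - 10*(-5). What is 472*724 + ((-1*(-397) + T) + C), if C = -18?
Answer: 342092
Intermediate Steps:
T = -15 (T = ⅔ - (-3 - 10*(-5))/3 = ⅔ - (-3 + 50)/3 = ⅔ - ⅓*47 = ⅔ - 47/3 = -15)
472*724 + ((-1*(-397) + T) + C) = 472*724 + ((-1*(-397) - 15) - 18) = 341728 + ((397 - 15) - 18) = 341728 + (382 - 18) = 341728 + 364 = 342092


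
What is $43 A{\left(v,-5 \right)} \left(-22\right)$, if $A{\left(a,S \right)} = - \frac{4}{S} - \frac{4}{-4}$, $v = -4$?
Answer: $- \frac{8514}{5} \approx -1702.8$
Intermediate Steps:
$A{\left(a,S \right)} = 1 - \frac{4}{S}$ ($A{\left(a,S \right)} = - \frac{4}{S} - -1 = - \frac{4}{S} + 1 = 1 - \frac{4}{S}$)
$43 A{\left(v,-5 \right)} \left(-22\right) = 43 \frac{-4 - 5}{-5} \left(-22\right) = 43 \left(\left(- \frac{1}{5}\right) \left(-9\right)\right) \left(-22\right) = 43 \cdot \frac{9}{5} \left(-22\right) = \frac{387}{5} \left(-22\right) = - \frac{8514}{5}$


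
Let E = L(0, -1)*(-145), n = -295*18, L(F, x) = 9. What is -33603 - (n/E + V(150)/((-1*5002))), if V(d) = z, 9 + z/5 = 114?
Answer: -4874958985/145058 ≈ -33607.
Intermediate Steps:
z = 525 (z = -45 + 5*114 = -45 + 570 = 525)
n = -5310
V(d) = 525
E = -1305 (E = 9*(-145) = -1305)
-33603 - (n/E + V(150)/((-1*5002))) = -33603 - (-5310/(-1305) + 525/((-1*5002))) = -33603 - (-5310*(-1/1305) + 525/(-5002)) = -33603 - (118/29 + 525*(-1/5002)) = -33603 - (118/29 - 525/5002) = -33603 - 1*575011/145058 = -33603 - 575011/145058 = -4874958985/145058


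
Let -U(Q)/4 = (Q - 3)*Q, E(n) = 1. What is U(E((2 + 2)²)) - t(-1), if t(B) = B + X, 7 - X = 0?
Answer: 2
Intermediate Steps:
X = 7 (X = 7 - 1*0 = 7 + 0 = 7)
U(Q) = -4*Q*(-3 + Q) (U(Q) = -4*(Q - 3)*Q = -4*(-3 + Q)*Q = -4*Q*(-3 + Q))
t(B) = 7 + B (t(B) = B + 7 = 7 + B)
U(E((2 + 2)²)) - t(-1) = 4*1*(3 - 1*1) - (7 - 1) = 4*1*(3 - 1) - 1*6 = 4*1*2 - 6 = 8 - 6 = 2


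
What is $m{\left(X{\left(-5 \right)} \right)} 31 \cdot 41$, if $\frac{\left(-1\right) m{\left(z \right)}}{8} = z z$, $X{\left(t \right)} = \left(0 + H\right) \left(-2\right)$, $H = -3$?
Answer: $-366048$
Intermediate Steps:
$X{\left(t \right)} = 6$ ($X{\left(t \right)} = \left(0 - 3\right) \left(-2\right) = \left(-3\right) \left(-2\right) = 6$)
$m{\left(z \right)} = - 8 z^{2}$ ($m{\left(z \right)} = - 8 z z = - 8 z^{2}$)
$m{\left(X{\left(-5 \right)} \right)} 31 \cdot 41 = - 8 \cdot 6^{2} \cdot 31 \cdot 41 = \left(-8\right) 36 \cdot 31 \cdot 41 = \left(-288\right) 31 \cdot 41 = \left(-8928\right) 41 = -366048$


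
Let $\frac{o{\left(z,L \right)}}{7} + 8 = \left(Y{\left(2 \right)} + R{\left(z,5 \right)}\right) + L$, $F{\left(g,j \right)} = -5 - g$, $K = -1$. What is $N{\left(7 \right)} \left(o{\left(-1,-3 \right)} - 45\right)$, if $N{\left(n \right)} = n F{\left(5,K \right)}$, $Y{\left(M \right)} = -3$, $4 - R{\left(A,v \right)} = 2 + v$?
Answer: $11480$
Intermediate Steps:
$R{\left(A,v \right)} = 2 - v$ ($R{\left(A,v \right)} = 4 - \left(2 + v\right) = 2 - v$)
$o{\left(z,L \right)} = -98 + 7 L$ ($o{\left(z,L \right)} = -56 + 7 \left(\left(-3 + \left(2 - 5\right)\right) + L\right) = -56 + 7 \left(\left(-3 - 3\right) + L\right) = -56 + 7 \left(-6 + L\right) = -56 + \left(-42 + 7 L\right) = -98 + 7 L$)
$N{\left(n \right)} = - 10 n$ ($N{\left(n \right)} = n \left(-5 - 5\right) = n \left(-10\right) = - 10 n$)
$N{\left(7 \right)} \left(o{\left(-1,-3 \right)} - 45\right) = \left(-10\right) 7 \left(\left(-98 + 7 \left(-3\right)\right) - 45\right) = - 70 \left(\left(-98 - 21\right) - 45\right) = - 70 \left(-119 - 45\right) = \left(-70\right) \left(-164\right) = 11480$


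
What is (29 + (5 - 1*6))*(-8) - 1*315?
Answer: -539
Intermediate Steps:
(29 + (5 - 1*6))*(-8) - 1*315 = (29 + (5 - 6))*(-8) - 315 = (29 - 1)*(-8) - 315 = 28*(-8) - 315 = -224 - 315 = -539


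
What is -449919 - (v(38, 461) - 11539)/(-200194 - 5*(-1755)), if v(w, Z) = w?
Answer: -86123056562/191419 ≈ -4.4992e+5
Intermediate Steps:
-449919 - (v(38, 461) - 11539)/(-200194 - 5*(-1755)) = -449919 - (38 - 11539)/(-200194 - 5*(-1755)) = -449919 - (-11501)/(-200194 + 8775) = -449919 - (-11501)/(-191419) = -449919 - (-11501)*(-1)/191419 = -449919 - 1*11501/191419 = -449919 - 11501/191419 = -86123056562/191419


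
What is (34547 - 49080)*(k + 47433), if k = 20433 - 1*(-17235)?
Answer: -1236772833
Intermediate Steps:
k = 37668 (k = 20433 + 17235 = 37668)
(34547 - 49080)*(k + 47433) = (34547 - 49080)*(37668 + 47433) = -14533*85101 = -1236772833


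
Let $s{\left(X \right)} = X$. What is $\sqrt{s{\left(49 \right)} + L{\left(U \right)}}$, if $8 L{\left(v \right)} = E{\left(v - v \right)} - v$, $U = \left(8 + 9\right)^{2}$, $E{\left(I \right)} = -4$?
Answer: $\frac{3 \sqrt{22}}{4} \approx 3.5178$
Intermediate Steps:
$U = 289$ ($U = 17^{2} = 289$)
$L{\left(v \right)} = - \frac{1}{2} - \frac{v}{8}$ ($L{\left(v \right)} = \frac{-4 - v}{8} = - \frac{1}{2} - \frac{v}{8}$)
$\sqrt{s{\left(49 \right)} + L{\left(U \right)}} = \sqrt{49 - \frac{293}{8}} = \sqrt{\frac{99}{8}} = \frac{3 \sqrt{22}}{4}$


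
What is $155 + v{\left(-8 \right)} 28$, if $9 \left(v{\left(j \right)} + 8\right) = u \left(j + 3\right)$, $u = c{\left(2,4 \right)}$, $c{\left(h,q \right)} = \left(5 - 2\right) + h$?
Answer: $- \frac{1321}{9} \approx -146.78$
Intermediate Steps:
$c{\left(h,q \right)} = 3 + h$
$u = 5$ ($u = 3 + 2 = 5$)
$v{\left(j \right)} = - \frac{19}{3} + \frac{5 j}{9}$ ($v{\left(j \right)} = -8 + \frac{5 \left(j + 3\right)}{9} = -8 + \frac{5 \left(3 + j\right)}{9} = -8 + \frac{15 + 5 j}{9} = -8 + \left(\frac{5}{3} + \frac{5 j}{9}\right) = - \frac{19}{3} + \frac{5 j}{9}$)
$155 + v{\left(-8 \right)} 28 = 155 + \left(- \frac{19}{3} + \frac{5}{9} \left(-8\right)\right) 28 = 155 + \left(- \frac{19}{3} - \frac{40}{9}\right) 28 = 155 - \frac{2716}{9} = - \frac{1321}{9}$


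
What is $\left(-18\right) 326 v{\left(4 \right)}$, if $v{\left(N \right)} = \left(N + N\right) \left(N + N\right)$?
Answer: $-375552$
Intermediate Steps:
$v{\left(N \right)} = 4 N^{2}$ ($v{\left(N \right)} = 2 N 2 N = 4 N^{2}$)
$\left(-18\right) 326 v{\left(4 \right)} = \left(-18\right) 326 \cdot 4 \cdot 4^{2} = - 5868 \cdot 4 \cdot 16 = \left(-5868\right) 64 = -375552$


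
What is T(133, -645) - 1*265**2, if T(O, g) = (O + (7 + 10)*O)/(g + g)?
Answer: -15098774/215 ≈ -70227.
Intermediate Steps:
T(O, g) = 9*O/g (T(O, g) = (O + 17*O)/((2*g)) = (18*O)*(1/(2*g)) = 9*O/g)
T(133, -645) - 1*265**2 = 9*133/(-645) - 1*265**2 = 9*133*(-1/645) - 1*70225 = -399/215 - 70225 = -15098774/215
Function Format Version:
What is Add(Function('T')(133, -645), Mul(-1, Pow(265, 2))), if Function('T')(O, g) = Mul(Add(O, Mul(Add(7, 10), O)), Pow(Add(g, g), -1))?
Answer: Rational(-15098774, 215) ≈ -70227.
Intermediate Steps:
Function('T')(O, g) = Mul(9, O, Pow(g, -1)) (Function('T')(O, g) = Mul(Add(O, Mul(17, O)), Pow(Mul(2, g), -1)) = Mul(Mul(18, O), Mul(Rational(1, 2), Pow(g, -1))) = Mul(9, O, Pow(g, -1)))
Add(Function('T')(133, -645), Mul(-1, Pow(265, 2))) = Add(Mul(9, 133, Pow(-645, -1)), Mul(-1, Pow(265, 2))) = Add(Mul(9, 133, Rational(-1, 645)), Mul(-1, 70225)) = Add(Rational(-399, 215), -70225) = Rational(-15098774, 215)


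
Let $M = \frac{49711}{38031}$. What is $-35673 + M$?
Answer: $- \frac{1356630152}{38031} \approx -35672.0$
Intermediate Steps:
$M = \frac{49711}{38031}$ ($M = 49711 \cdot \frac{1}{38031} = \frac{49711}{38031} \approx 1.3071$)
$-35673 + M = -35673 + \frac{49711}{38031} = - \frac{1356630152}{38031}$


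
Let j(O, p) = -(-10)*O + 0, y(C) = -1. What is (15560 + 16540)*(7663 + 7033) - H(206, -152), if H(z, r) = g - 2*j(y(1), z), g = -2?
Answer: 471741582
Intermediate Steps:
j(O, p) = 10*O (j(O, p) = 10*O + 0 = 10*O)
H(z, r) = 18 (H(z, r) = -2 - 20*(-1) = -2 - 2*(-10) = -2 + 20 = 18)
(15560 + 16540)*(7663 + 7033) - H(206, -152) = (15560 + 16540)*(7663 + 7033) - 1*18 = 32100*14696 - 18 = 471741600 - 18 = 471741582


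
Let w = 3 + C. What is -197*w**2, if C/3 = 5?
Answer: -63828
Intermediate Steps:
C = 15 (C = 3*5 = 15)
w = 18 (w = 3 + 15 = 18)
-197*w**2 = -197*18**2 = -197*324 = -63828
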